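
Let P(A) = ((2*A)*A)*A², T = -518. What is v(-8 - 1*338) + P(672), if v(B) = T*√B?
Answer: 407856218112 - 518*I*√346 ≈ 4.0786e+11 - 9635.4*I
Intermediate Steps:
v(B) = -518*√B
P(A) = 2*A⁴ (P(A) = (2*A²)*A² = 2*A⁴)
v(-8 - 1*338) + P(672) = -518*√(-8 - 1*338) + 2*672⁴ = -518*√(-8 - 338) + 2*203928109056 = -518*I*√346 + 407856218112 = 407856218112 - 518*I*√346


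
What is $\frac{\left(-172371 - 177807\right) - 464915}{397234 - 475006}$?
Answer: $\frac{815093}{77772} \approx 10.481$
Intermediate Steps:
$\frac{\left(-172371 - 177807\right) - 464915}{397234 - 475006} = \frac{\left(-172371 - 177807\right) - 464915}{-77772} = \left(-350178 - 464915\right) \left(- \frac{1}{77772}\right) = \left(-815093\right) \left(- \frac{1}{77772}\right) = \frac{815093}{77772}$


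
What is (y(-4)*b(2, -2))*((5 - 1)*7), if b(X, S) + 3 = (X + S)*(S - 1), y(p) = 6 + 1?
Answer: -588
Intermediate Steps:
y(p) = 7
b(X, S) = -3 + (-1 + S)*(S + X) (b(X, S) = -3 + (X + S)*(S - 1) = -3 + (S + X)*(-1 + S) = -3 + (-1 + S)*(S + X))
(y(-4)*b(2, -2))*((5 - 1)*7) = (7*(-3 + (-2)**2 - 1*(-2) - 1*2 - 2*2))*((5 - 1)*7) = (7*(-3 + 4 + 2 - 2 - 4))*(4*7) = (7*(-3))*28 = -21*28 = -588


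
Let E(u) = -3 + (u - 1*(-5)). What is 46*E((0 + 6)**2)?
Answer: 1748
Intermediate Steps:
E(u) = 2 + u (E(u) = -3 + (u + 5) = -3 + (5 + u) = 2 + u)
46*E((0 + 6)**2) = 46*(2 + (0 + 6)**2) = 46*(2 + 6**2) = 46*(2 + 36) = 46*38 = 1748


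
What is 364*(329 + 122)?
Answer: 164164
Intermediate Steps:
364*(329 + 122) = 364*451 = 164164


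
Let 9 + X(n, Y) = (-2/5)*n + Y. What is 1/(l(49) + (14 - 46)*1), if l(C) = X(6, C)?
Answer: 5/28 ≈ 0.17857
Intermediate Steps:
X(n, Y) = -9 + Y - 2*n/5 (X(n, Y) = -9 + ((-2/5)*n + Y) = -9 + ((-2*⅕)*n + Y) = -9 + (-2*n/5 + Y) = -9 + (Y - 2*n/5) = -9 + Y - 2*n/5)
l(C) = -57/5 + C (l(C) = -9 + C - ⅖*6 = -9 + C - 12/5 = -57/5 + C)
1/(l(49) + (14 - 46)*1) = 1/((-57/5 + 49) + (14 - 46)*1) = 1/(188/5 - 32*1) = 1/(188/5 - 32) = 1/(28/5) = 5/28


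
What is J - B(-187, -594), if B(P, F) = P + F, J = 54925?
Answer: 55706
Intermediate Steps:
B(P, F) = F + P
J - B(-187, -594) = 54925 - (-594 - 187) = 54925 - 1*(-781) = 54925 + 781 = 55706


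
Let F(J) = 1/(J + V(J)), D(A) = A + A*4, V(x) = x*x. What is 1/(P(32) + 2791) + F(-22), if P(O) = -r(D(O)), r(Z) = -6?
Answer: 3259/1292214 ≈ 0.0025220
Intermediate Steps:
V(x) = x²
D(A) = 5*A (D(A) = A + 4*A = 5*A)
F(J) = 1/(J + J²)
P(O) = 6 (P(O) = -1*(-6) = 6)
1/(P(32) + 2791) + F(-22) = 1/(6 + 2791) + 1/((-22)*(1 - 22)) = 1/2797 - 1/22/(-21) = 1/2797 - 1/22*(-1/21) = 1/2797 + 1/462 = 3259/1292214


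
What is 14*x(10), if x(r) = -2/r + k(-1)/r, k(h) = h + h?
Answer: -28/5 ≈ -5.6000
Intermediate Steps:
k(h) = 2*h
x(r) = -4/r (x(r) = -2/r + (2*(-1))/r = -2/r - 2/r = -4/r)
14*x(10) = 14*(-4/10) = 14*(-4*⅒) = 14*(-⅖) = -28/5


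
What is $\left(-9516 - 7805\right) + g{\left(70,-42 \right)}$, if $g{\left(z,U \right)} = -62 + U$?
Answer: $-17425$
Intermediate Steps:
$\left(-9516 - 7805\right) + g{\left(70,-42 \right)} = \left(-9516 - 7805\right) - 104 = -17321 - 104 = -17425$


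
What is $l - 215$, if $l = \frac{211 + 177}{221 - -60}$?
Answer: $- \frac{60027}{281} \approx -213.62$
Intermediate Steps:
$l = \frac{388}{281}$ ($l = \frac{388}{221 + 60} = \frac{388}{281} \approx 1.3808$)
$l - 215 = \frac{388}{281} - 215 = - \frac{60027}{281}$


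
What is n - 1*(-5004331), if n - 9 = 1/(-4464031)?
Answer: 22339528894539/4464031 ≈ 5.0043e+6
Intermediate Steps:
n = 40176278/4464031 (n = 9 + 1/(-4464031) = 9 - 1/4464031 = 40176278/4464031 ≈ 9.0000)
n - 1*(-5004331) = 40176278/4464031 - 1*(-5004331) = 40176278/4464031 + 5004331 = 22339528894539/4464031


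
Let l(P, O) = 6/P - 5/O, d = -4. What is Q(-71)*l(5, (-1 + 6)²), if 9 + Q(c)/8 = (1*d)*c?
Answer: 2200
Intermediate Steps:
Q(c) = -72 - 32*c (Q(c) = -72 + 8*((1*(-4))*c) = -72 + 8*(-4*c) = -72 - 32*c)
l(P, O) = -5/O + 6/P
Q(-71)*l(5, (-1 + 6)²) = (-72 - 32*(-71))*(-5/(-1 + 6)² + 6/5) = (-72 + 2272)*(-5/(5²) + 6*(⅕)) = 2200*(-5/25 + 6/5) = 2200*(-5*1/25 + 6/5) = 2200*(-⅕ + 6/5) = 2200*1 = 2200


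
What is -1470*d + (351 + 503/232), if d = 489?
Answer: -166686625/232 ≈ -7.1848e+5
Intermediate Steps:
-1470*d + (351 + 503/232) = -1470*489 + (351 + 503/232) = -718830 + (351 + 503*(1/232)) = -718830 + (351 + 503/232) = -718830 + 81935/232 = -166686625/232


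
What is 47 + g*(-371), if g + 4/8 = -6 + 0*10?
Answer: 4917/2 ≈ 2458.5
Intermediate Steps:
g = -13/2 (g = -1/2 + (-6 + 0*10) = -1/2 + (-6 + 0) = -1/2 - 6 = -13/2 ≈ -6.5000)
47 + g*(-371) = 47 - 13/2*(-371) = 47 + 4823/2 = 4917/2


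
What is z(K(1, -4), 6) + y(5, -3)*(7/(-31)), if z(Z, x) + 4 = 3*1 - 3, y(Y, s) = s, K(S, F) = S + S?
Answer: -103/31 ≈ -3.3226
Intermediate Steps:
K(S, F) = 2*S
z(Z, x) = -4 (z(Z, x) = -4 + (3*1 - 3) = -4 + (3 - 3) = -4 + 0 = -4)
z(K(1, -4), 6) + y(5, -3)*(7/(-31)) = -4 - 21/(-31) = -4 - 21*(-1)/31 = -4 - 3*(-7/31) = -4 + 21/31 = -103/31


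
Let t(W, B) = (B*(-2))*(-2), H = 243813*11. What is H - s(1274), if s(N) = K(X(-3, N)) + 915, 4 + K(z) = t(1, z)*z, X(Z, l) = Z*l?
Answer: -55749704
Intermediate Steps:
H = 2681943
t(W, B) = 4*B (t(W, B) = -2*B*(-2) = 4*B)
K(z) = -4 + 4*z² (K(z) = -4 + (4*z)*z = -4 + 4*z²)
s(N) = 911 + 36*N² (s(N) = (-4 + 4*(-3*N)²) + 915 = (-4 + 4*(9*N²)) + 915 = (-4 + 36*N²) + 915 = 911 + 36*N²)
H - s(1274) = 2681943 - (911 + 36*1274²) = 2681943 - (911 + 36*1623076) = 2681943 - (911 + 58430736) = 2681943 - 1*58431647 = 2681943 - 58431647 = -55749704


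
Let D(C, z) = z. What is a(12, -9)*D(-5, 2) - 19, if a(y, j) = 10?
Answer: 1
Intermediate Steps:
a(12, -9)*D(-5, 2) - 19 = 10*2 - 19 = 20 - 19 = 1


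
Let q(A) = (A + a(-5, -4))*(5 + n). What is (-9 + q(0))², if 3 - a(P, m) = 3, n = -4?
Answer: 81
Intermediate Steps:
a(P, m) = 0 (a(P, m) = 3 - 1*3 = 3 - 3 = 0)
q(A) = A (q(A) = (A + 0)*(5 - 4) = A*1 = A)
(-9 + q(0))² = (-9 + 0)² = (-9)² = 81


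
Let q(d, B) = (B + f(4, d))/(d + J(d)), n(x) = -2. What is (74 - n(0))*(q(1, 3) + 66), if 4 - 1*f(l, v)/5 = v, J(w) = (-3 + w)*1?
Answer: 3648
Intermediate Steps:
J(w) = -3 + w
f(l, v) = 20 - 5*v
q(d, B) = (20 + B - 5*d)/(-3 + 2*d) (q(d, B) = (B + (20 - 5*d))/(d + (-3 + d)) = (20 + B - 5*d)/(-3 + 2*d))
(74 - n(0))*(q(1, 3) + 66) = (74 - 1*(-2))*((20 + 3 - 5*1)/(-3 + 2*1) + 66) = (74 + 2)*((20 + 3 - 5)/(-3 + 2) + 66) = 76*(18/(-1) + 66) = 76*(-1*18 + 66) = 76*(-18 + 66) = 76*48 = 3648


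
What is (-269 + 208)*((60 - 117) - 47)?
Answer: 6344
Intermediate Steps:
(-269 + 208)*((60 - 117) - 47) = -61*(-57 - 47) = -61*(-104) = 6344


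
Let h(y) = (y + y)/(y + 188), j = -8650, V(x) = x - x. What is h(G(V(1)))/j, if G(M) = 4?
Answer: -1/207600 ≈ -4.8170e-6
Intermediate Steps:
V(x) = 0
h(y) = 2*y/(188 + y) (h(y) = (2*y)/(188 + y) = 2*y/(188 + y))
h(G(V(1)))/j = (2*4/(188 + 4))/(-8650) = (2*4/192)*(-1/8650) = (2*4*(1/192))*(-1/8650) = (1/24)*(-1/8650) = -1/207600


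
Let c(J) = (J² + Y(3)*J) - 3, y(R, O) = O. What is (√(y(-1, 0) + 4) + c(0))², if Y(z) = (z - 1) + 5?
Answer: 1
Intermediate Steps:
Y(z) = 4 + z (Y(z) = (-1 + z) + 5 = 4 + z)
c(J) = -3 + J² + 7*J (c(J) = (J² + (4 + 3)*J) - 3 = (J² + 7*J) - 3 = -3 + J² + 7*J)
(√(y(-1, 0) + 4) + c(0))² = (√(0 + 4) + (-3 + 0² + 7*0))² = (√4 + (-3 + 0 + 0))² = (2 - 3)² = (-1)² = 1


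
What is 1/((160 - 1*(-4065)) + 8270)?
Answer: 1/12495 ≈ 8.0032e-5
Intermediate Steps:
1/((160 - 1*(-4065)) + 8270) = 1/((160 + 4065) + 8270) = 1/(4225 + 8270) = 1/12495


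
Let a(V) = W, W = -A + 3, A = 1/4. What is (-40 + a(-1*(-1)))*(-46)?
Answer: 3427/2 ≈ 1713.5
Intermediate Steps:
A = 1/4 ≈ 0.25000
W = 11/4 (W = -1*1/4 + 3 = -1/4 + 3 = 11/4 ≈ 2.7500)
a(V) = 11/4
(-40 + a(-1*(-1)))*(-46) = (-40 + 11/4)*(-46) = -149/4*(-46) = 3427/2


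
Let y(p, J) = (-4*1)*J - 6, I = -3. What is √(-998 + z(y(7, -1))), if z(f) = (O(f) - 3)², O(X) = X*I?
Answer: I*√989 ≈ 31.448*I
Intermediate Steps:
O(X) = -3*X (O(X) = X*(-3) = -3*X)
y(p, J) = -6 - 4*J (y(p, J) = -4*J - 6 = -6 - 4*J)
z(f) = (-3 - 3*f)² (z(f) = (-3*f - 3)² = (-3 - 3*f)²)
√(-998 + z(y(7, -1))) = √(-998 + 9*(1 + (-6 - 4*(-1)))²) = √(-998 + 9*(1 + (-6 + 4))²) = √(-998 + 9*(1 - 2)²) = √(-998 + 9*(-1)²) = √(-998 + 9*1) = √(-998 + 9) = √(-989) = I*√989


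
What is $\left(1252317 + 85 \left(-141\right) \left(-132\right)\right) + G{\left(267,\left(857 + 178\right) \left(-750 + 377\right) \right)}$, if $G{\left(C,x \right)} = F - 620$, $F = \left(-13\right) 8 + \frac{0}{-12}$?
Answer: $2833613$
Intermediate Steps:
$F = -104$ ($F = -104 + 0 \left(- \frac{1}{12}\right) = -104 + 0 = -104$)
$G{\left(C,x \right)} = -724$ ($G{\left(C,x \right)} = -104 - 620 = -724$)
$\left(1252317 + 85 \left(-141\right) \left(-132\right)\right) + G{\left(267,\left(857 + 178\right) \left(-750 + 377\right) \right)} = \left(1252317 + 85 \left(-141\right) \left(-132\right)\right) - 724 = \left(1252317 - -1582020\right) - 724 = \left(1252317 + 1582020\right) - 724 = 2834337 - 724 = 2833613$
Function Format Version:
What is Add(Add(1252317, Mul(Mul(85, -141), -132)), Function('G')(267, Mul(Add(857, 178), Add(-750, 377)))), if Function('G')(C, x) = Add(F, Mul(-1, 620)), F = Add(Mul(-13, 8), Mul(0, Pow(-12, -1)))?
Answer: 2833613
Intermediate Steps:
F = -104 (F = Add(-104, Mul(0, Rational(-1, 12))) = Add(-104, 0) = -104)
Function('G')(C, x) = -724 (Function('G')(C, x) = Add(-104, Mul(-1, 620)) = Add(-104, -620) = -724)
Add(Add(1252317, Mul(Mul(85, -141), -132)), Function('G')(267, Mul(Add(857, 178), Add(-750, 377)))) = Add(Add(1252317, Mul(Mul(85, -141), -132)), -724) = Add(Add(1252317, Mul(-11985, -132)), -724) = Add(Add(1252317, 1582020), -724) = Add(2834337, -724) = 2833613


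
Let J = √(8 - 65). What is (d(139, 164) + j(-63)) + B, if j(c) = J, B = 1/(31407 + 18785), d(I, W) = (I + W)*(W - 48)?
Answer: 1764148417/50192 + I*√57 ≈ 35148.0 + 7.5498*I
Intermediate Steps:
d(I, W) = (-48 + W)*(I + W) (d(I, W) = (I + W)*(-48 + W) = (-48 + W)*(I + W))
J = I*√57 (J = √(-57) = I*√57 ≈ 7.5498*I)
B = 1/50192 ≈ 1.9923e-5
j(c) = I*√57
(d(139, 164) + j(-63)) + B = ((164² - 48*139 - 48*164 + 139*164) + I*√57) + 1/50192 = ((26896 - 6672 - 7872 + 22796) + I*√57) + 1/50192 = (35148 + I*√57) + 1/50192 = 1764148417/50192 + I*√57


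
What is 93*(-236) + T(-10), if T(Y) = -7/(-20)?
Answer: -438953/20 ≈ -21948.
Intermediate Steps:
T(Y) = 7/20 (T(Y) = -7*(-1/20) = 7/20)
93*(-236) + T(-10) = 93*(-236) + 7/20 = -21948 + 7/20 = -438953/20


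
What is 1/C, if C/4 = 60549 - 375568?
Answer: -1/1260076 ≈ -7.9360e-7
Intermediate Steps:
C = -1260076 (C = 4*(60549 - 375568) = 4*(-315019) = -1260076)
1/C = 1/(-1260076) = -1/1260076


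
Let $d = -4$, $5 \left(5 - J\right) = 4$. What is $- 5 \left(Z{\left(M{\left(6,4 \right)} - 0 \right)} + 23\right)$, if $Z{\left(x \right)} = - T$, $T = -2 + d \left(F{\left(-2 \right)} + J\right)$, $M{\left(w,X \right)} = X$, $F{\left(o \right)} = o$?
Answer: $-169$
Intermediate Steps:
$J = \frac{21}{5}$ ($J = 5 - \frac{4}{5} = \frac{21}{5} \approx 4.2$)
$T = - \frac{54}{5}$ ($T = -2 - 4 \left(-2 + \frac{21}{5}\right) = -2 - \frac{44}{5} = - \frac{54}{5} \approx -10.8$)
$Z{\left(x \right)} = \frac{54}{5}$ ($Z{\left(x \right)} = \left(-1\right) \left(- \frac{54}{5}\right) = \frac{54}{5}$)
$- 5 \left(Z{\left(M{\left(6,4 \right)} - 0 \right)} + 23\right) = - 5 \left(\frac{54}{5} + 23\right) = \left(-5\right) \frac{169}{5} = -169$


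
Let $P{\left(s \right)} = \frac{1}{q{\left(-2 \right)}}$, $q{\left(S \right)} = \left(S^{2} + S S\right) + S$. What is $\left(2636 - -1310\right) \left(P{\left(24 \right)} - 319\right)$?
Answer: $- \frac{3774349}{3} \approx -1.2581 \cdot 10^{6}$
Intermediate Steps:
$q{\left(S \right)} = S + 2 S^{2}$ ($q{\left(S \right)} = \left(S^{2} + S^{2}\right) + S = 2 S^{2} + S = S + 2 S^{2}$)
$P{\left(s \right)} = \frac{1}{6}$ ($P{\left(s \right)} = \frac{1}{\left(-2\right) \left(1 + 2 \left(-2\right)\right)} = \frac{1}{\left(-2\right) \left(1 - 4\right)} = \frac{1}{\left(-2\right) \left(-3\right)} = \frac{1}{6}$)
$\left(2636 - -1310\right) \left(P{\left(24 \right)} - 319\right) = \left(2636 - -1310\right) \left(\frac{1}{6} - 319\right) = \left(2636 + 1310\right) \left(- \frac{1913}{6}\right) = 3946 \left(- \frac{1913}{6}\right) = - \frac{3774349}{3}$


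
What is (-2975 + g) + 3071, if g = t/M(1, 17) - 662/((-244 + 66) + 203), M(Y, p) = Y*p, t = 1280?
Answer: 61546/425 ≈ 144.81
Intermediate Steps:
g = 20746/425 (g = 1280/((1*17)) - 662/((-244 + 66) + 203) = 1280/17 - 662/(-178 + 203) = 1280*(1/17) - 662/25 = 1280/17 - 662*1/25 = 1280/17 - 662/25 = 20746/425 ≈ 48.814)
(-2975 + g) + 3071 = (-2975 + 20746/425) + 3071 = -1243629/425 + 3071 = 61546/425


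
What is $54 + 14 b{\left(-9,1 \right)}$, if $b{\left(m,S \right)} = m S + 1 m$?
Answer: $-198$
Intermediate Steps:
$b{\left(m,S \right)} = m + S m$ ($b{\left(m,S \right)} = S m + m = m + S m$)
$54 + 14 b{\left(-9,1 \right)} = 54 + 14 \left(- 9 \left(1 + 1\right)\right) = 54 + 14 \left(\left(-9\right) 2\right) = 54 + 14 \left(-18\right) = 54 - 252 = -198$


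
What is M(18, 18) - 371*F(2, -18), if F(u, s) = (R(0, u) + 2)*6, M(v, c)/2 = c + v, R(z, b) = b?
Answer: -8832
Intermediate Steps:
M(v, c) = 2*c + 2*v (M(v, c) = 2*(c + v) = 2*c + 2*v)
F(u, s) = 12 + 6*u (F(u, s) = (u + 2)*6 = (2 + u)*6 = 12 + 6*u)
M(18, 18) - 371*F(2, -18) = (2*18 + 2*18) - 371*(12 + 6*2) = (36 + 36) - 371*(12 + 12) = 72 - 371*24 = 72 - 8904 = -8832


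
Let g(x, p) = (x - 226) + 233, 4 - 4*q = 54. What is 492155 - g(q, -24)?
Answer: 984321/2 ≈ 4.9216e+5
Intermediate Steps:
q = -25/2 (q = 1 - 1/4*54 = 1 - 27/2 = -25/2 ≈ -12.500)
g(x, p) = 7 + x (g(x, p) = (-226 + x) + 233 = 7 + x)
492155 - g(q, -24) = 492155 - (7 - 25/2) = 492155 - 1*(-11/2) = 492155 + 11/2 = 984321/2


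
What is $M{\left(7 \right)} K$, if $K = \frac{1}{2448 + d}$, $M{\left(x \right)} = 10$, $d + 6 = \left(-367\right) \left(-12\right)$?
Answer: $\frac{5}{3423} \approx 0.0014607$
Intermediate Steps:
$d = 4398$ ($d = -6 - -4404 = -6 + 4404 = 4398$)
$K = \frac{1}{6846}$ ($K = \frac{1}{2448 + 4398} = \frac{1}{6846} \approx 0.00014607$)
$M{\left(7 \right)} K = 10 \cdot \frac{1}{6846} = \frac{5}{3423}$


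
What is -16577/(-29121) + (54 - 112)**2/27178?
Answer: 274246375/395725269 ≈ 0.69302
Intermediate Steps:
-16577/(-29121) + (54 - 112)**2/27178 = -16577*(-1/29121) + (-58)**2*(1/27178) = 16577/29121 + 3364*(1/27178) = 16577/29121 + 1682/13589 = 274246375/395725269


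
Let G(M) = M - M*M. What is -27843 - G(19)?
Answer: -27501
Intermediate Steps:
G(M) = M - M²
-27843 - G(19) = -27843 - 19*(1 - 1*19) = -27843 - 19*(1 - 19) = -27843 - 19*(-18) = -27843 - 1*(-342) = -27843 + 342 = -27501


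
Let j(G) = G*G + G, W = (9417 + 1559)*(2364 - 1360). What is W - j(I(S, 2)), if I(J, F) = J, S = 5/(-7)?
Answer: 539975306/49 ≈ 1.1020e+7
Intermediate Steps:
S = -5/7 (S = 5*(-1/7) = -5/7 ≈ -0.71429)
W = 11019904 (W = 10976*1004 = 11019904)
j(G) = G + G**2 (j(G) = G**2 + G = G + G**2)
W - j(I(S, 2)) = 11019904 - (-5)*(1 - 5/7)/7 = 11019904 - (-5)*2/(7*7) = 11019904 - 1*(-10/49) = 11019904 + 10/49 = 539975306/49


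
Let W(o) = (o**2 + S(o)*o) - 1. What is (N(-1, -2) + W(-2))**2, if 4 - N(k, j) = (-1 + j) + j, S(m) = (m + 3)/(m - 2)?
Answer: 625/4 ≈ 156.25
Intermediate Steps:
S(m) = (3 + m)/(-2 + m)
N(k, j) = 5 - 2*j (N(k, j) = 4 - ((-1 + j) + j) = 4 - (-1 + 2*j) = 4 + (1 - 2*j) = 5 - 2*j)
W(o) = -1 + o**2 + o*(3 + o)/(-2 + o) (W(o) = (o**2 + ((3 + o)/(-2 + o))*o) - 1 = (o**2 + o*(3 + o)/(-2 + o)) - 1 = -1 + o**2 + o*(3 + o)/(-2 + o))
(N(-1, -2) + W(-2))**2 = ((5 - 2*(-2)) + (2 + (-2)**3 - 1*(-2)**2 + 2*(-2))/(-2 - 2))**2 = ((5 + 4) + (2 - 8 - 1*4 - 4)/(-4))**2 = (9 - (2 - 8 - 4 - 4)/4)**2 = (9 - 1/4*(-14))**2 = (9 + 7/2)**2 = (25/2)**2 = 625/4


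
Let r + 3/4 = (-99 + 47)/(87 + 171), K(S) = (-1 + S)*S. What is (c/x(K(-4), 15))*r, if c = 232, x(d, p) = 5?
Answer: -28478/645 ≈ -44.152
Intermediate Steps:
K(S) = S*(-1 + S)
r = -491/516 (r = -¾ + (-99 + 47)/(87 + 171) = -¾ - 52/258 = -¾ - 52*1/258 = -¾ - 26/129 = -491/516 ≈ -0.95155)
(c/x(K(-4), 15))*r = (232/5)*(-491/516) = -28478/645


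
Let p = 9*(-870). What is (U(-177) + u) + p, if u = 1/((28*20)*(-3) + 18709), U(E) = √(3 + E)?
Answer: -133337069/17029 + I*√174 ≈ -7830.0 + 13.191*I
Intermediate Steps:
p = -7830
u = 1/17029 (u = 1/(560*(-3) + 18709) = 1/(-1680 + 18709) = 1/17029 ≈ 5.8723e-5)
(U(-177) + u) + p = (√(3 - 177) + 1/17029) - 7830 = (√(-174) + 1/17029) - 7830 = (I*√174 + 1/17029) - 7830 = (1/17029 + I*√174) - 7830 = -133337069/17029 + I*√174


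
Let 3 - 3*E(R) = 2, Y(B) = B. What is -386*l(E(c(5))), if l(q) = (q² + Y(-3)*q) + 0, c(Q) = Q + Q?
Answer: 3088/9 ≈ 343.11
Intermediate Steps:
c(Q) = 2*Q
E(R) = ⅓ (E(R) = 1 - ⅓*2 = 1 - ⅔ = ⅓)
l(q) = q² - 3*q (l(q) = (q² - 3*q) + 0 = q² - 3*q)
-386*l(E(c(5))) = -386*(-3 + ⅓)/3 = -386*(-8)/(3*3) = -386*(-8/9) = 3088/9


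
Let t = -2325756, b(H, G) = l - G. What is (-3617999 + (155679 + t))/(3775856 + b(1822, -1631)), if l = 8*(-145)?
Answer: -5788076/3776327 ≈ -1.5327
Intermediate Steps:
l = -1160
b(H, G) = -1160 - G
(-3617999 + (155679 + t))/(3775856 + b(1822, -1631)) = (-3617999 + (155679 - 2325756))/(3775856 + (-1160 - 1*(-1631))) = (-3617999 - 2170077)/(3775856 + (-1160 + 1631)) = -5788076/(3775856 + 471) = -5788076/3776327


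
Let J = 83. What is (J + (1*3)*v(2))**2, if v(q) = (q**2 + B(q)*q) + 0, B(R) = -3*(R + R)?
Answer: 529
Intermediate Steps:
B(R) = -6*R
v(q) = -5*q**2 (v(q) = (q**2 + (-6*q)*q) + 0 = (q**2 - 6*q**2) + 0 = -5*q**2 + 0 = -5*q**2)
(J + (1*3)*v(2))**2 = (83 + (1*3)*(-5*2**2))**2 = (83 + 3*(-5*4))**2 = (83 + 3*(-20))**2 = (83 - 60)**2 = 23**2 = 529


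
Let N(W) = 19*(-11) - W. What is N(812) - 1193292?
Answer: -1194313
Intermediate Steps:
N(W) = -209 - W
N(812) - 1193292 = (-209 - 1*812) - 1193292 = (-209 - 812) - 1193292 = -1021 - 1193292 = -1194313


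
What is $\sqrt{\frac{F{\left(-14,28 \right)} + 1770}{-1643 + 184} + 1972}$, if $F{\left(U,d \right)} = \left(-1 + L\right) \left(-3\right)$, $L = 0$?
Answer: $\frac{5 \sqrt{167806885}}{1459} \approx 44.393$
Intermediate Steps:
$F{\left(U,d \right)} = 3$ ($F{\left(U,d \right)} = \left(-1 + 0\right) \left(-3\right) = \left(-1\right) \left(-3\right) = 3$)
$\sqrt{\frac{F{\left(-14,28 \right)} + 1770}{-1643 + 184} + 1972} = \sqrt{\frac{3 + 1770}{-1643 + 184} + 1972} = \sqrt{\frac{1773}{-1459} + 1972} = \sqrt{1773 \left(- \frac{1}{1459}\right) + 1972} = \sqrt{- \frac{1773}{1459} + 1972} = \sqrt{\frac{2875375}{1459}} = \frac{5 \sqrt{167806885}}{1459}$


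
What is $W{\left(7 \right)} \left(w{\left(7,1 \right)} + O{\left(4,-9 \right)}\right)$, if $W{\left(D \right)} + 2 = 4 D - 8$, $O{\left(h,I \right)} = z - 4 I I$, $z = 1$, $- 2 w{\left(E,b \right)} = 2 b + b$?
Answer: $-5841$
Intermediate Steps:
$w{\left(E,b \right)} = - \frac{3 b}{2}$ ($w{\left(E,b \right)} = - \frac{2 b + b}{2} = - \frac{3 b}{2}$)
$O{\left(h,I \right)} = 1 - 4 I^{2}$ ($O{\left(h,I \right)} = 1 - 4 I I = 1 - 4 I^{2}$)
$W{\left(D \right)} = -10 + 4 D$ ($W{\left(D \right)} = -2 + \left(4 D - 8\right) = -2 + \left(-8 + 4 D\right) = -10 + 4 D$)
$W{\left(7 \right)} \left(w{\left(7,1 \right)} + O{\left(4,-9 \right)}\right) = \left(-10 + 4 \cdot 7\right) \left(\left(- \frac{3}{2}\right) 1 + \left(1 - 4 \left(-9\right)^{2}\right)\right) = \left(-10 + 28\right) \left(- \frac{3}{2} + \left(1 - 324\right)\right) = 18 \left(- \frac{3}{2} + \left(1 - 324\right)\right) = 18 \left(- \frac{3}{2} - 323\right) = 18 \left(- \frac{649}{2}\right) = -5841$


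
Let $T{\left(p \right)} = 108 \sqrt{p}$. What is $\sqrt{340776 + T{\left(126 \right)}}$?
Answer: $6 \sqrt{9466 + 9 \sqrt{14}} \approx 584.8$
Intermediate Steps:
$\sqrt{340776 + T{\left(126 \right)}} = \sqrt{340776 + 108 \sqrt{126}} = \sqrt{340776 + 108 \cdot 3 \sqrt{14}} = \sqrt{340776 + 324 \sqrt{14}}$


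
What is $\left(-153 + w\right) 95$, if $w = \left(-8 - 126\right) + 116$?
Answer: $-16245$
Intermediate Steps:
$w = -18$ ($w = \left(-8 - 126\right) + 116 = -134 + 116 = -18$)
$\left(-153 + w\right) 95 = \left(-153 - 18\right) 95 = \left(-171\right) 95 = -16245$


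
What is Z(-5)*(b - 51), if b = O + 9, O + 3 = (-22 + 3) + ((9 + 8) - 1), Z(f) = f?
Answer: 240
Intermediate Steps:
O = -6 (O = -3 + ((-22 + 3) + ((9 + 8) - 1)) = -3 + (-19 + (17 - 1)) = -3 + (-19 + 16) = -3 - 3 = -6)
b = 3 (b = -6 + 9 = 3)
Z(-5)*(b - 51) = -5*(3 - 51) = -5*(-48) = 240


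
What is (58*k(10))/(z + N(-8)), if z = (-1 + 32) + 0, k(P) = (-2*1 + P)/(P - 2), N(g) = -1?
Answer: 29/15 ≈ 1.9333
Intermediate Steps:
k(P) = 1 (k(P) = (-2 + P)/(-2 + P) = 1)
z = 31 (z = 31 + 0 = 31)
(58*k(10))/(z + N(-8)) = (58*1)/(31 - 1) = 58/30 = 58*(1/30) = 29/15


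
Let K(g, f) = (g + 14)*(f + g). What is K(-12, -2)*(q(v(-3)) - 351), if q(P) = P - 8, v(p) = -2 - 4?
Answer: 10220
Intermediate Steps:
K(g, f) = (14 + g)*(f + g)
v(p) = -6
q(P) = -8 + P
K(-12, -2)*(q(v(-3)) - 351) = ((-12)² + 14*(-2) + 14*(-12) - 2*(-12))*((-8 - 6) - 351) = (144 - 28 - 168 + 24)*(-14 - 351) = -28*(-365) = 10220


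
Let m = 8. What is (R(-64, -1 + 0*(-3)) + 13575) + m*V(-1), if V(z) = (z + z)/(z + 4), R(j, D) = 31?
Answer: 40802/3 ≈ 13601.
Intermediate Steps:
V(z) = 2*z/(4 + z) (V(z) = (2*z)/(4 + z) = 2*z/(4 + z))
(R(-64, -1 + 0*(-3)) + 13575) + m*V(-1) = (31 + 13575) + 8*(2*(-1)/(4 - 1)) = 13606 + 8*(2*(-1)/3) = 13606 + 8*(2*(-1)*(1/3)) = 13606 + 8*(-2/3) = 13606 - 16/3 = 40802/3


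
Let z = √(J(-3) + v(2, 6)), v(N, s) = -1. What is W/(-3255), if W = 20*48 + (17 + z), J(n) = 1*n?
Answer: -977/3255 - 2*I/3255 ≈ -0.30015 - 0.00061444*I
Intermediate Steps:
J(n) = n
z = 2*I (z = √(-3 - 1) = √(-4) = 2*I ≈ 2.0*I)
W = 977 + 2*I (W = 20*48 + (17 + 2*I) = 960 + (17 + 2*I) = 977 + 2*I ≈ 977.0 + 2.0*I)
W/(-3255) = (977 + 2*I)/(-3255) = (977 + 2*I)*(-1/3255) = -977/3255 - 2*I/3255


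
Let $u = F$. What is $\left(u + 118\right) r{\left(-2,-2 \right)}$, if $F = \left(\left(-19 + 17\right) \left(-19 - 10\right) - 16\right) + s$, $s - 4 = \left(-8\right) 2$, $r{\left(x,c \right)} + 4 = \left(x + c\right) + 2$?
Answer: $-888$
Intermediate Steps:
$r{\left(x,c \right)} = -2 + c + x$ ($r{\left(x,c \right)} = -4 + \left(\left(x + c\right) + 2\right) = -4 + \left(\left(c + x\right) + 2\right) = -4 + \left(2 + c + x\right) = -2 + c + x$)
$s = -12$ ($s = 4 - 16 = -12$)
$F = 30$ ($F = \left(\left(-19 + 17\right) \left(-19 - 10\right) - 16\right) - 12 = \left(\left(-2\right) \left(-29\right) - 16\right) - 12 = \left(58 - 16\right) - 12 = 42 - 12 = 30$)
$u = 30$
$\left(u + 118\right) r{\left(-2,-2 \right)} = \left(30 + 118\right) \left(-2 - 2 - 2\right) = 148 \left(-6\right) = -888$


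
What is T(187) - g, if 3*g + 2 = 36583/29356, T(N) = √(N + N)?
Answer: 22129/88068 + √374 ≈ 19.590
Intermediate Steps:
T(N) = √2*√N (T(N) = √(2*N) = √2*√N)
g = -22129/88068 (g = -⅔ + (36583/29356)/3 = -⅔ + (36583*(1/29356))/3 = -⅔ + (⅓)*(36583/29356) = -⅔ + 36583/88068 = -22129/88068 ≈ -0.25127)
T(187) - g = √2*√187 - 1*(-22129/88068) = √374 + 22129/88068 = 22129/88068 + √374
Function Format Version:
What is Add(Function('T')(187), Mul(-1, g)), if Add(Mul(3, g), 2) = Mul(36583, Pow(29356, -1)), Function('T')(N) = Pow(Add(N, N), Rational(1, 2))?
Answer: Add(Rational(22129, 88068), Pow(374, Rational(1, 2))) ≈ 19.590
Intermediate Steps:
Function('T')(N) = Mul(Pow(2, Rational(1, 2)), Pow(N, Rational(1, 2))) (Function('T')(N) = Pow(Mul(2, N), Rational(1, 2)) = Mul(Pow(2, Rational(1, 2)), Pow(N, Rational(1, 2))))
g = Rational(-22129, 88068) (g = Add(Rational(-2, 3), Mul(Rational(1, 3), Mul(36583, Pow(29356, -1)))) = Add(Rational(-2, 3), Mul(Rational(1, 3), Mul(36583, Rational(1, 29356)))) = Add(Rational(-2, 3), Mul(Rational(1, 3), Rational(36583, 29356))) = Add(Rational(-2, 3), Rational(36583, 88068)) = Rational(-22129, 88068) ≈ -0.25127)
Add(Function('T')(187), Mul(-1, g)) = Add(Mul(Pow(2, Rational(1, 2)), Pow(187, Rational(1, 2))), Mul(-1, Rational(-22129, 88068))) = Add(Pow(374, Rational(1, 2)), Rational(22129, 88068)) = Add(Rational(22129, 88068), Pow(374, Rational(1, 2)))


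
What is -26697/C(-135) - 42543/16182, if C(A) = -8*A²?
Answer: -3685031/1506600 ≈ -2.4459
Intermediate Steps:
-26697/C(-135) - 42543/16182 = -26697/((-8*(-135)²)) - 42543/16182 = -26697/((-8*18225)) - 42543*1/16182 = -26697/(-145800) - 163/62 = -26697*(-1/145800) - 163/62 = 8899/48600 - 163/62 = -3685031/1506600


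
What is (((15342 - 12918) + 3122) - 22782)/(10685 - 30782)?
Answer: 17236/20097 ≈ 0.85764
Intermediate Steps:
(((15342 - 12918) + 3122) - 22782)/(10685 - 30782) = ((2424 + 3122) - 22782)/(-20097) = (5546 - 22782)*(-1/20097) = -17236*(-1/20097) = 17236/20097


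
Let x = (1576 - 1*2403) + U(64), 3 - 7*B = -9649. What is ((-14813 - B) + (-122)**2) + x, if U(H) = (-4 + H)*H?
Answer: 11936/7 ≈ 1705.1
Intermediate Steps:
B = 9652/7 (B = 3/7 - 1/7*(-9649) = 3/7 + 9649/7 = 9652/7 ≈ 1378.9)
U(H) = H*(-4 + H)
x = 3013 (x = (1576 - 1*2403) + 64*(-4 + 64) = (1576 - 2403) + 64*60 = -827 + 3840 = 3013)
((-14813 - B) + (-122)**2) + x = ((-14813 - 1*9652/7) + (-122)**2) + 3013 = ((-14813 - 9652/7) + 14884) + 3013 = (-113343/7 + 14884) + 3013 = -9155/7 + 3013 = 11936/7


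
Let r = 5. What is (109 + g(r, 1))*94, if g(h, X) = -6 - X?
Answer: 9588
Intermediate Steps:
(109 + g(r, 1))*94 = (109 + (-6 - 1*1))*94 = (109 + (-6 - 1))*94 = (109 - 7)*94 = 102*94 = 9588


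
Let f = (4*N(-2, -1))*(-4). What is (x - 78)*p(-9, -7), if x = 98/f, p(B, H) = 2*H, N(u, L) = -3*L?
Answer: 13447/12 ≈ 1120.6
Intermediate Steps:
f = -48 (f = (4*(-3*(-1)))*(-4) = (4*3)*(-4) = 12*(-4) = -48)
x = -49/24 (x = 98/(-48) = 98*(-1/48) = -49/24 ≈ -2.0417)
(x - 78)*p(-9, -7) = (-49/24 - 78)*(2*(-7)) = -1921/24*(-14) = 13447/12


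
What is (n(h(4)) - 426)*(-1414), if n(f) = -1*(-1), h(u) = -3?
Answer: 600950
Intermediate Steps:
n(f) = 1
(n(h(4)) - 426)*(-1414) = (1 - 426)*(-1414) = -425*(-1414) = 600950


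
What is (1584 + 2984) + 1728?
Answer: 6296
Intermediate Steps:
(1584 + 2984) + 1728 = 4568 + 1728 = 6296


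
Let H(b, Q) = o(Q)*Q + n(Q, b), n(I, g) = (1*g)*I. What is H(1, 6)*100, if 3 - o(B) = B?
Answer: -1200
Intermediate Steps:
o(B) = 3 - B
n(I, g) = I*g (n(I, g) = g*I = I*g)
H(b, Q) = Q*b + Q*(3 - Q) (H(b, Q) = (3 - Q)*Q + Q*b = Q*(3 - Q) + Q*b = Q*b + Q*(3 - Q))
H(1, 6)*100 = (6*(3 + 1 - 1*6))*100 = (6*(3 + 1 - 6))*100 = (6*(-2))*100 = -12*100 = -1200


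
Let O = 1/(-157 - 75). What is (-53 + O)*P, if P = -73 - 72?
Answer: 61485/8 ≈ 7685.6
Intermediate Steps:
O = -1/232 (O = 1/(-232) = -1/232 ≈ -0.0043103)
P = -145
(-53 + O)*P = (-53 - 1/232)*(-145) = -12297/232*(-145) = 61485/8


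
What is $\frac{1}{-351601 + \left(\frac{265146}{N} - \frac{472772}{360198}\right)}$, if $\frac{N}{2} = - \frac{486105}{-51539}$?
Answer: $- \frac{29182341465}{9850392474986024} \approx -2.9626 \cdot 10^{-6}$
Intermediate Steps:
$N = \frac{972210}{51539}$ ($N = 2 \left(- \frac{486105}{-51539}\right) = 2 \left(\left(-486105\right) \left(- \frac{1}{51539}\right)\right) = 2 \cdot \frac{486105}{51539} = \frac{972210}{51539} \approx 18.864$)
$\frac{1}{-351601 + \left(\frac{265146}{N} - \frac{472772}{360198}\right)} = \frac{1}{-351601 + \left(\frac{265146}{\frac{972210}{51539}} - \frac{472772}{360198}\right)} = \frac{1}{-351601 + \left(265146 \cdot \frac{51539}{972210} - \frac{236386}{180099}\right)} = \frac{1}{-351601 + \left(\frac{2277559949}{162035} - \frac{236386}{180099}\right)} = \frac{1}{-351601 + \frac{410147966449441}{29182341465}} = \frac{1}{- \frac{9850392474986024}{29182341465}} = - \frac{29182341465}{9850392474986024}$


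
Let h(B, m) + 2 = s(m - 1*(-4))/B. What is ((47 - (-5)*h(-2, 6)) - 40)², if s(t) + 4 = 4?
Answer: 9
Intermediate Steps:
s(t) = 0 (s(t) = -4 + 4 = 0)
h(B, m) = -2 (h(B, m) = -2 + 0/B = -2 + 0 = -2)
((47 - (-5)*h(-2, 6)) - 40)² = ((47 - (-5)*(-2)) - 40)² = ((47 - 1*10) - 40)² = ((47 - 10) - 40)² = (37 - 40)² = (-3)² = 9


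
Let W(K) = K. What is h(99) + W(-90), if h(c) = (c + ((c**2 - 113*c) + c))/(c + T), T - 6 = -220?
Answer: -9162/115 ≈ -79.670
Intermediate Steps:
T = -214 (T = 6 - 220 = -214)
h(c) = (c**2 - 111*c)/(-214 + c) (h(c) = (c + ((c**2 - 113*c) + c))/(c - 214) = (c + (c**2 - 112*c))/(-214 + c) = (c**2 - 111*c)/(-214 + c))
h(99) + W(-90) = 99*(-111 + 99)/(-214 + 99) - 90 = 99*(-12)/(-115) - 90 = 99*(-1/115)*(-12) - 90 = 1188/115 - 90 = -9162/115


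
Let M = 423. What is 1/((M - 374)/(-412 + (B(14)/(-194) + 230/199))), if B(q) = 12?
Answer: -7931720/945847 ≈ -8.3858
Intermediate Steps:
1/((M - 374)/(-412 + (B(14)/(-194) + 230/199))) = 1/((423 - 374)/(-412 + (12/(-194) + 230/199))) = 1/(49/(-412 + (12*(-1/194) + 230*(1/199)))) = 1/(49/(-412 + (-6/97 + 230/199))) = 1/(49/(-412 + 21116/19303)) = 1/(49/(-7931720/19303)) = 1/(49*(-19303/7931720)) = 1/(-945847/7931720) = -7931720/945847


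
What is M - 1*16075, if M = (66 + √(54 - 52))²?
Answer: -11717 + 132*√2 ≈ -11530.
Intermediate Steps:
M = (66 + √2)² ≈ 4544.7
M - 1*16075 = (66 + √2)² - 1*16075 = (66 + √2)² - 16075 = -16075 + (66 + √2)²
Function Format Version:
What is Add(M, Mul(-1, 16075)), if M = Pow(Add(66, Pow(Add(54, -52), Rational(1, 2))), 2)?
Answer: Add(-11717, Mul(132, Pow(2, Rational(1, 2)))) ≈ -11530.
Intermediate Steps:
M = Pow(Add(66, Pow(2, Rational(1, 2))), 2) ≈ 4544.7
Add(M, Mul(-1, 16075)) = Add(Pow(Add(66, Pow(2, Rational(1, 2))), 2), Mul(-1, 16075)) = Add(Pow(Add(66, Pow(2, Rational(1, 2))), 2), -16075) = Add(-16075, Pow(Add(66, Pow(2, Rational(1, 2))), 2))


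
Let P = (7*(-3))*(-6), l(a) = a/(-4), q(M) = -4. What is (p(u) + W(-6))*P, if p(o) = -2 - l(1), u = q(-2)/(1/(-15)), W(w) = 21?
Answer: 4851/2 ≈ 2425.5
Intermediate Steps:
l(a) = -a/4 (l(a) = a*(-¼) = -a/4)
u = 60 (u = -4/(1/(-15)) = -4/(-1/15) = -4*(-15) = 60)
P = 126 (P = -21*(-6) = 126)
p(o) = -7/4 (p(o) = -2 - (-1)/4 = -2 - 1*(-¼) = -2 + ¼ = -7/4)
(p(u) + W(-6))*P = (-7/4 + 21)*126 = (77/4)*126 = 4851/2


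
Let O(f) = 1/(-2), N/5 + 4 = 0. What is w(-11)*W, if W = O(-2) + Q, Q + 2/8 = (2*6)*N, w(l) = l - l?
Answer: 0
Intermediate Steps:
N = -20 (N = -20 + 5*0 = -20 + 0 = -20)
w(l) = 0
O(f) = -½
Q = -961/4 (Q = -¼ + (2*6)*(-20) = -¼ + 12*(-20) = -¼ - 240 = -961/4 ≈ -240.25)
W = -963/4 (W = -½ - 961/4 = -963/4 ≈ -240.75)
w(-11)*W = 0*(-963/4) = 0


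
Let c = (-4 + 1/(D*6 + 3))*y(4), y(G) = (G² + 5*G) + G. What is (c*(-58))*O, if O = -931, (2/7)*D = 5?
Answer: -232731380/27 ≈ -8.6197e+6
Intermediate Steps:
D = 35/2 (D = (7/2)*5 = 35/2 ≈ 17.500)
y(G) = G² + 6*G
c = -4310/27 (c = (-4 + 1/((35/2)*6 + 3))*(4*(6 + 4)) = (-4 + 1/(105 + 3))*(4*10) = (-4 + 1/108)*40 = -431/108*40 = -4310/27 ≈ -159.63)
(c*(-58))*O = -4310/27*(-58)*(-931) = (249980/27)*(-931) = -232731380/27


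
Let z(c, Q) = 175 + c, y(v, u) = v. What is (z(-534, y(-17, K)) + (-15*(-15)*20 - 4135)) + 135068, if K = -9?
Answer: 135074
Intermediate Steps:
(z(-534, y(-17, K)) + (-15*(-15)*20 - 4135)) + 135068 = ((175 - 534) + (-15*(-15)*20 - 4135)) + 135068 = (-359 + (225*20 - 4135)) + 135068 = (-359 + (4500 - 4135)) + 135068 = (-359 + 365) + 135068 = 6 + 135068 = 135074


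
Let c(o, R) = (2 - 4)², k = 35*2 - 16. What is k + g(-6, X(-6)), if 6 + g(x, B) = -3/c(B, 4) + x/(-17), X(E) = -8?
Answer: 3237/68 ≈ 47.603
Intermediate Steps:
k = 54 (k = 70 - 16 = 54)
c(o, R) = 4 (c(o, R) = (-2)² = 4)
g(x, B) = -27/4 - x/17 (g(x, B) = -6 + (-3/4 + x/(-17)) = -6 + (-3*¼ + x*(-1/17)) = -6 + (-¾ - x/17) = -27/4 - x/17)
k + g(-6, X(-6)) = 54 + (-27/4 - 1/17*(-6)) = 54 + (-27/4 + 6/17) = 54 - 435/68 = 3237/68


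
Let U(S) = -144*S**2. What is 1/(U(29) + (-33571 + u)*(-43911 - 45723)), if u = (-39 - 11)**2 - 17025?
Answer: 1/4310915760 ≈ 2.3197e-10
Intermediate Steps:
u = -14525 (u = (-50)**2 - 17025 = 2500 - 17025 = -14525)
1/(U(29) + (-33571 + u)*(-43911 - 45723)) = 1/(-144*29**2 + (-33571 - 14525)*(-43911 - 45723)) = 1/(-144*841 - 48096*(-89634)) = 1/(-121104 + 4311036864) = 1/4310915760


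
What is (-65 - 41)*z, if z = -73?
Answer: 7738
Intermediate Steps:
(-65 - 41)*z = (-65 - 41)*(-73) = -106*(-73) = 7738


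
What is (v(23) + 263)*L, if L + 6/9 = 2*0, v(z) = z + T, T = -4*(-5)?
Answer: -204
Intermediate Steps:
T = 20
v(z) = 20 + z (v(z) = z + 20 = 20 + z)
L = -⅔ (L = -⅔ + 2*0 = -⅔ + 0 = -⅔ ≈ -0.66667)
(v(23) + 263)*L = ((20 + 23) + 263)*(-⅔) = (43 + 263)*(-⅔) = 306*(-⅔) = -204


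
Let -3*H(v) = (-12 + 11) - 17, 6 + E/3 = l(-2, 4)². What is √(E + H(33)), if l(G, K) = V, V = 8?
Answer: 6*√5 ≈ 13.416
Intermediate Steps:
l(G, K) = 8
E = 174 (E = -18 + 3*8² = -18 + 3*64 = -18 + 192 = 174)
H(v) = 6 (H(v) = -((-12 + 11) - 17)/3 = -(-1 - 17)/3 = -⅓*(-18) = 6)
√(E + H(33)) = √(174 + 6) = √180 = 6*√5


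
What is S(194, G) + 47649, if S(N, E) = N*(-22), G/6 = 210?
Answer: 43381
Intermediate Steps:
G = 1260 (G = 6*210 = 1260)
S(N, E) = -22*N
S(194, G) + 47649 = -22*194 + 47649 = -4268 + 47649 = 43381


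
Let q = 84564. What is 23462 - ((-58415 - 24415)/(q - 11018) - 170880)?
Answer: 649689071/3343 ≈ 1.9434e+5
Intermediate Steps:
23462 - ((-58415 - 24415)/(q - 11018) - 170880) = 23462 - ((-58415 - 24415)/(84564 - 11018) - 170880) = 23462 - (-82830/73546 - 170880) = 23462 - (-82830*1/73546 - 170880) = 23462 - (-3765/3343 - 170880) = 23462 - 1*(-571255605/3343) = 23462 + 571255605/3343 = 649689071/3343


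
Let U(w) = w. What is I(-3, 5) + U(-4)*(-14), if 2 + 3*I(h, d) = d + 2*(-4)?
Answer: 163/3 ≈ 54.333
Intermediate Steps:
I(h, d) = -10/3 + d/3 (I(h, d) = -2/3 + (d + 2*(-4))/3 = -2/3 + (d - 8)/3 = -2/3 + (-8 + d)/3 = -2/3 + (-8/3 + d/3) = -10/3 + d/3)
I(-3, 5) + U(-4)*(-14) = (-10/3 + (1/3)*5) - 4*(-14) = (-10/3 + 5/3) + 56 = -5/3 + 56 = 163/3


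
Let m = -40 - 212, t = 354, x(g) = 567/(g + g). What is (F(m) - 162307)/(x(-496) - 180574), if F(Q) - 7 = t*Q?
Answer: 249495936/179129975 ≈ 1.3928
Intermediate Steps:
x(g) = 567/(2*g) (x(g) = 567/((2*g)) = 567*(1/(2*g)) = 567/(2*g))
m = -252
F(Q) = 7 + 354*Q
(F(m) - 162307)/(x(-496) - 180574) = ((7 + 354*(-252)) - 162307)/((567/2)/(-496) - 180574) = ((7 - 89208) - 162307)/((567/2)*(-1/496) - 180574) = (-89201 - 162307)/(-567/992 - 180574) = -251508/(-179129975/992) = -251508*(-992/179129975) = 249495936/179129975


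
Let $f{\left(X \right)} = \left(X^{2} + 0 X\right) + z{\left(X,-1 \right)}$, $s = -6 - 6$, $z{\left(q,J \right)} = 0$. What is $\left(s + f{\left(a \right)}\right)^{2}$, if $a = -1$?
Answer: $121$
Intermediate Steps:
$s = -12$ ($s = -6 - 6 = -12$)
$f{\left(X \right)} = X^{2}$ ($f{\left(X \right)} = \left(X^{2} + 0 X\right) + 0 = \left(X^{2} + 0\right) + 0 = X^{2} + 0 = X^{2}$)
$\left(s + f{\left(a \right)}\right)^{2} = \left(-12 + \left(-1\right)^{2}\right)^{2} = \left(-12 + 1\right)^{2} = \left(-11\right)^{2} = 121$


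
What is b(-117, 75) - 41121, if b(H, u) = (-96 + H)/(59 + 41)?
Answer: -4112313/100 ≈ -41123.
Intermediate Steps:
b(H, u) = -24/25 + H/100 (b(H, u) = (-96 + H)/100 = (-96 + H)*(1/100) = -24/25 + H/100)
b(-117, 75) - 41121 = (-24/25 + (1/100)*(-117)) - 41121 = (-24/25 - 117/100) - 41121 = -213/100 - 41121 = -4112313/100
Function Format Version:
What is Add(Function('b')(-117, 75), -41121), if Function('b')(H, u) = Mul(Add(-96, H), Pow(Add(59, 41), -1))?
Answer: Rational(-4112313, 100) ≈ -41123.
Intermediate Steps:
Function('b')(H, u) = Add(Rational(-24, 25), Mul(Rational(1, 100), H)) (Function('b')(H, u) = Mul(Add(-96, H), Pow(100, -1)) = Mul(Add(-96, H), Rational(1, 100)) = Add(Rational(-24, 25), Mul(Rational(1, 100), H)))
Add(Function('b')(-117, 75), -41121) = Add(Add(Rational(-24, 25), Mul(Rational(1, 100), -117)), -41121) = Add(Add(Rational(-24, 25), Rational(-117, 100)), -41121) = Add(Rational(-213, 100), -41121) = Rational(-4112313, 100)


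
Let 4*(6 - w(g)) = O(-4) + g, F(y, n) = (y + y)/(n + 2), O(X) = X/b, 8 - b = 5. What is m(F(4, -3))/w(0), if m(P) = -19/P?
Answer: 3/8 ≈ 0.37500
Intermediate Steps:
b = 3 (b = 8 - 1*5 = 8 - 5 = 3)
O(X) = X/3
F(y, n) = 2*y/(2 + n) (F(y, n) = (2*y)/(2 + n) = 2*y/(2 + n))
w(g) = 19/3 - g/4 (w(g) = 6 - ((⅓)*(-4) + g)/4 = 6 - (-4/3 + g)/4 = 6 + (⅓ - g/4) = 19/3 - g/4)
m(F(4, -3))/w(0) = (-19/(2*4/(2 - 3)))/(19/3 - ¼*0) = (-19/(2*4/(-1)))/(19/3 + 0) = (-19/(2*4*(-1)))/(19/3) = -19/(-8)*(3/19) = -19*(-⅛)*(3/19) = (19/8)*(3/19) = 3/8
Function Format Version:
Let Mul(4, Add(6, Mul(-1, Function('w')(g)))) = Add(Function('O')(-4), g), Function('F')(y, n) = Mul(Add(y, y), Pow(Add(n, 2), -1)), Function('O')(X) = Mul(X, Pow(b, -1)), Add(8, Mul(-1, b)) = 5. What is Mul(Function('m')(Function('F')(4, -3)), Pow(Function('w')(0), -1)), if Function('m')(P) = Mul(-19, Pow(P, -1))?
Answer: Rational(3, 8) ≈ 0.37500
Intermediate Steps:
b = 3 (b = Add(8, Mul(-1, 5)) = Add(8, -5) = 3)
Function('O')(X) = Mul(Rational(1, 3), X) (Function('O')(X) = Mul(X, Pow(3, -1)) = Mul(X, Rational(1, 3)) = Mul(Rational(1, 3), X))
Function('F')(y, n) = Mul(2, y, Pow(Add(2, n), -1)) (Function('F')(y, n) = Mul(Mul(2, y), Pow(Add(2, n), -1)) = Mul(2, y, Pow(Add(2, n), -1)))
Function('w')(g) = Add(Rational(19, 3), Mul(Rational(-1, 4), g)) (Function('w')(g) = Add(6, Mul(Rational(-1, 4), Add(Mul(Rational(1, 3), -4), g))) = Add(6, Mul(Rational(-1, 4), Add(Rational(-4, 3), g))) = Add(6, Add(Rational(1, 3), Mul(Rational(-1, 4), g))) = Add(Rational(19, 3), Mul(Rational(-1, 4), g)))
Mul(Function('m')(Function('F')(4, -3)), Pow(Function('w')(0), -1)) = Mul(Mul(-19, Pow(Mul(2, 4, Pow(Add(2, -3), -1)), -1)), Pow(Add(Rational(19, 3), Mul(Rational(-1, 4), 0)), -1)) = Mul(Mul(-19, Pow(Mul(2, 4, Pow(-1, -1)), -1)), Pow(Add(Rational(19, 3), 0), -1)) = Mul(Mul(-19, Pow(Mul(2, 4, -1), -1)), Pow(Rational(19, 3), -1)) = Mul(Mul(-19, Pow(-8, -1)), Rational(3, 19)) = Mul(Mul(-19, Rational(-1, 8)), Rational(3, 19)) = Mul(Rational(19, 8), Rational(3, 19)) = Rational(3, 8)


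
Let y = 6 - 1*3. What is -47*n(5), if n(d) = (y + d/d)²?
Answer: -752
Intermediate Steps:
y = 3 (y = 6 - 3 = 3)
n(d) = 16 (n(d) = (3 + d/d)² = (3 + 1)² = 4² = 16)
-47*n(5) = -47*16 = -752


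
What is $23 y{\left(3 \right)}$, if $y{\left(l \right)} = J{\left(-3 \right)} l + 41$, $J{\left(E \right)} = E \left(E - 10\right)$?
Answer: $3634$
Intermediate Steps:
$J{\left(E \right)} = E \left(-10 + E\right)$
$y{\left(l \right)} = 41 + 39 l$ ($y{\left(l \right)} = - 3 \left(-10 - 3\right) l + 41 = \left(-3\right) \left(-13\right) l + 41 = 39 l + 41 = 41 + 39 l$)
$23 y{\left(3 \right)} = 23 \left(41 + 39 \cdot 3\right) = 23 \left(41 + 117\right) = 23 \cdot 158 = 3634$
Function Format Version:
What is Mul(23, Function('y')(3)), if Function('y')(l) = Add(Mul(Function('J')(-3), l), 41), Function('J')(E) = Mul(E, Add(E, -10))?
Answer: 3634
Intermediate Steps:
Function('J')(E) = Mul(E, Add(-10, E))
Function('y')(l) = Add(41, Mul(39, l)) (Function('y')(l) = Add(Mul(Mul(-3, Add(-10, -3)), l), 41) = Add(Mul(Mul(-3, -13), l), 41) = Add(Mul(39, l), 41) = Add(41, Mul(39, l)))
Mul(23, Function('y')(3)) = Mul(23, Add(41, Mul(39, 3))) = Mul(23, Add(41, 117)) = Mul(23, 158) = 3634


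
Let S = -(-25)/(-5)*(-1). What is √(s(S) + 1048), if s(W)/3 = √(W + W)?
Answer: √(1048 + 3*√10) ≈ 32.519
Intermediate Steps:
S = 5 (S = -(-25)*(-1)/5*(-1) = -5*1*(-1) = -5*(-1) = 5)
s(W) = 3*√2*√W (s(W) = 3*√(W + W) = 3*√(2*W) = 3*(√2*√W) = 3*√2*√W)
√(s(S) + 1048) = √(3*√2*√5 + 1048) = √(3*√10 + 1048) = √(1048 + 3*√10)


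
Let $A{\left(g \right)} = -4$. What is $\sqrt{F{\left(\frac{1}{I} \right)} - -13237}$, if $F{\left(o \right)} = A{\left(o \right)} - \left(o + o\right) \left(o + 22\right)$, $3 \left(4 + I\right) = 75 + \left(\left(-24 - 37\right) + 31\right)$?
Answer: $\frac{\sqrt{1600707}}{11} \approx 115.02$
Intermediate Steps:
$I = 11$ ($I = -4 + \frac{75 + \left(\left(-24 - 37\right) + 31\right)}{3} = -4 + \frac{75 + \left(-61 + 31\right)}{3} = -4 + \frac{75 - 30}{3} = -4 + \frac{1}{3} \cdot 45 = -4 + 15 = 11$)
$F{\left(o \right)} = -4 - 2 o \left(22 + o\right)$ ($F{\left(o \right)} = -4 - \left(o + o\right) \left(o + 22\right) = -4 - 2 o \left(22 + o\right)$)
$\sqrt{F{\left(\frac{1}{I} \right)} - -13237} = \sqrt{\left(-4 - \frac{44}{11} - 2 \left(\frac{1}{11}\right)^{2}\right) - -13237} = \sqrt{\left(-4 - 4 - \frac{2}{121}\right) + 13237} = \sqrt{- \frac{970}{121} + 13237} = \sqrt{\frac{1600707}{121}} = \frac{\sqrt{1600707}}{11}$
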